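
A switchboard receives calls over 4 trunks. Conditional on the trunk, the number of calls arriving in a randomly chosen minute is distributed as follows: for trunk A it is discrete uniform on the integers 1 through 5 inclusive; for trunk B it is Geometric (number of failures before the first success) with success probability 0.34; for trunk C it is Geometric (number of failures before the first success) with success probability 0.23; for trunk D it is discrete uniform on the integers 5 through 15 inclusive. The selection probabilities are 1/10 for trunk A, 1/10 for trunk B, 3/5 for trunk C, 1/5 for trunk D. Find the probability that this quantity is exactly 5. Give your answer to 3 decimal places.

Conditional on each trunk, P(X = 5): A: 0.2; B: 0.0425793; C: 0.062256; D: 0.0909091.
By total probability, P(X = 5) = 0.1·0.2 + 0.1·0.0425793 + 0.6·0.062256 + 0.2·0.0909091 = 0.0797934.

0.080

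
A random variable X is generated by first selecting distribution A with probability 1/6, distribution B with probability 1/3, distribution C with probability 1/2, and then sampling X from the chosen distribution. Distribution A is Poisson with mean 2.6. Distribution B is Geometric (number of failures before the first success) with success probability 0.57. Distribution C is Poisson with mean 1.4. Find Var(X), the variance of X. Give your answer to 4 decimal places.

1.9532

Per component, A: μ=2.6, E[X²]=9.36; B: μ=0.754386, E[X²]=1.89258; C: μ=1.4, E[X²]=3.36.
E[X] = 0.166667·2.6 + 0.333333·0.754386 + 0.5·1.4 = 1.3848.
E[X²] = 0.166667·9.36 + 0.333333·1.89258 + 0.5·3.36 = 3.87086.
Var(X) = E[X²] − (E[X])² = 3.87086 − 1.91766 = 1.9532.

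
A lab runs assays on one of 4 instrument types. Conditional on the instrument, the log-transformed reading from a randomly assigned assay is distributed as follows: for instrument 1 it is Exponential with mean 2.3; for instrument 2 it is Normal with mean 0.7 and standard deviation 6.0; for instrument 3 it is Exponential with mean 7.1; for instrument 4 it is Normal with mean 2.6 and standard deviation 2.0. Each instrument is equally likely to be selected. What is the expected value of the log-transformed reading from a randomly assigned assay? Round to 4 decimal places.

Component means — 1: 2.3; 2: 0.7; 3: 7.1; 4: 2.6.
E[X] = 0.25·2.3 + 0.25·0.7 + 0.25·7.1 + 0.25·2.6 = 3.175.

3.1750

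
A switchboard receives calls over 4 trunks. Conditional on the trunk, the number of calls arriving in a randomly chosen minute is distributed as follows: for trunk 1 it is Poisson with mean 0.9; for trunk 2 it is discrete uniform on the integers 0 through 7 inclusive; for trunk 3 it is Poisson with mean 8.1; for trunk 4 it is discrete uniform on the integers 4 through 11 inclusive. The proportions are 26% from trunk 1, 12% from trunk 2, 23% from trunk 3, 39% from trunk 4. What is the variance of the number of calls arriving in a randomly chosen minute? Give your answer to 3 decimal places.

Per component, 1: μ=0.9, E[X²]=1.71; 2: μ=3.5, E[X²]=17.5; 3: μ=8.1, E[X²]=73.71; 4: μ=7.5, E[X²]=61.5.
E[X] = 0.26·0.9 + 0.12·3.5 + 0.23·8.1 + 0.39·7.5 = 5.442.
E[X²] = 0.26·1.71 + 0.12·17.5 + 0.23·73.71 + 0.39·61.5 = 43.4829.
Var(X) = E[X²] − (E[X])² = 43.4829 − 29.6154 = 13.8675.

13.868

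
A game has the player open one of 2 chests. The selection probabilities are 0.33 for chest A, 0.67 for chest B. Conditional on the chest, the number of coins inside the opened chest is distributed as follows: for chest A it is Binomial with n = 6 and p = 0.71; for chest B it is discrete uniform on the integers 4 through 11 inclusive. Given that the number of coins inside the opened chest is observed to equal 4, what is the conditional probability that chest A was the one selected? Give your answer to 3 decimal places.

0.558

Likelihoods P(X=4 | ·): A: 0.320568; B: 0.125.
Posterior ∝ prior × likelihood. Numerator for A: 0.33·0.320568 = 0.105788.
Normalizing constant: 0.33·0.320568 + 0.67·0.125 = 0.189538.
P(A | observation) = 0.105788 / 0.189538 = 0.558135.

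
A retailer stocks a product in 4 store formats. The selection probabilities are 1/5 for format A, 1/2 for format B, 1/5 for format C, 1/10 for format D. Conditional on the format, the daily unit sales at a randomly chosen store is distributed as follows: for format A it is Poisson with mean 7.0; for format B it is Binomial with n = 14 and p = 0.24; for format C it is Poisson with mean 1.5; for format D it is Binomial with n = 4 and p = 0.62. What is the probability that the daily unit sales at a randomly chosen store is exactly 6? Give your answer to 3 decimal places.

Conditional on each format, P(X = 6): A: 0.149003; B: 0.0638751; C: 0.00352999; D: 0.
By total probability, P(X = 6) = 0.2·0.149003 + 0.5·0.0638751 + 0.2·0.00352999 + 0.1·0 = 0.0624441.

0.062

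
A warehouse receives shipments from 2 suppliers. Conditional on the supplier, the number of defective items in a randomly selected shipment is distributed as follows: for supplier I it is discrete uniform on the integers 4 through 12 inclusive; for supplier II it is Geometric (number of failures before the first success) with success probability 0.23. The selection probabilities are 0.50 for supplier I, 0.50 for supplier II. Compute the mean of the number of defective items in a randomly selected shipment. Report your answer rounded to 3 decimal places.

5.674

Component means — I: 8; II: 3.34783.
E[X] = 0.5·8 + 0.5·3.34783 = 5.67391.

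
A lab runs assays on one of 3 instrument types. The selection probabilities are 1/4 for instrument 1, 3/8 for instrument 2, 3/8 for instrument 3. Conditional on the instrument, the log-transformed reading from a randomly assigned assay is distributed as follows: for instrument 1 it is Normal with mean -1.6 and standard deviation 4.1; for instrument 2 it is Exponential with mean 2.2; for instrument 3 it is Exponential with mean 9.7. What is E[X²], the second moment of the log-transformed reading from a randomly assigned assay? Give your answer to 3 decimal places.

79.040

For each component E[X²] = Var + (mean)², giving 1: 19.37; 2: 9.68; 3: 188.18.
Overall E[X²] = 0.25·19.37 + 0.375·9.68 + 0.375·188.18 = 79.04.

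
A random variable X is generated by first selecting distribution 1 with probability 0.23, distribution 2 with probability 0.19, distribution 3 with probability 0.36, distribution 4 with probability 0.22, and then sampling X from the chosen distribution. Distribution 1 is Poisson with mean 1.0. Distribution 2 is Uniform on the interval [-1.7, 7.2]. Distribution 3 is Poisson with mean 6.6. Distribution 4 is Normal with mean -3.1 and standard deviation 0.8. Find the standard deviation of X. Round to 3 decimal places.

4.181

Per component, 1: μ=1, E[X²]=2; 2: μ=2.75, E[X²]=14.1633; 3: μ=6.6, E[X²]=50.16; 4: μ=-3.1, E[X²]=10.25.
E[X] = 0.23·1 + 0.19·2.75 + 0.36·6.6 + 0.22·-3.1 = 2.4465.
E[X²] = 0.23·2 + 0.19·14.1633 + 0.36·50.16 + 0.22·10.25 = 23.4636.
Var(X) = E[X²] − (E[X])² = 23.4636 − 5.98536 = 17.4783.
SD(X) = √17.4783 = 4.1807.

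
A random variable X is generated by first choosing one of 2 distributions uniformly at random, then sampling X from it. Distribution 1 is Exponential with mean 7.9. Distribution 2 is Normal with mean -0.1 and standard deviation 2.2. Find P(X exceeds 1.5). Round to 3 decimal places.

0.530

Conditional on each component, P(X > 1.5): 1: 0.827064; 2: 0.233529.
By total probability, P(X > 1.5) = 0.5·0.827064 + 0.5·0.233529 = 0.530297.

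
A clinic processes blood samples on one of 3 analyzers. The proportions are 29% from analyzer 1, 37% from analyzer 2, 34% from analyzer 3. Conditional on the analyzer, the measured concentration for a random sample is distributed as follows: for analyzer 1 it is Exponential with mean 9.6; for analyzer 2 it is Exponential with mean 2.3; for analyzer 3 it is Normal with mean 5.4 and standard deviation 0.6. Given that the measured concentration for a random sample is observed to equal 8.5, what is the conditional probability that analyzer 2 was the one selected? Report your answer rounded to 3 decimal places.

0.243

Likelihoods f(8.5 | ·): 1: 0.0429732; 2: 0.0107962; 3: 1.06202e-06.
Posterior ∝ prior × likelihood. Numerator for 2: 0.37·0.0107962 = 0.00399459.
Normalizing constant: 0.29·0.0429732 + 0.37·0.0107962 + 0.34·1.06202e-06 = 0.0164572.
P(2 | observation) = 0.00399459 / 0.0164572 = 0.242727.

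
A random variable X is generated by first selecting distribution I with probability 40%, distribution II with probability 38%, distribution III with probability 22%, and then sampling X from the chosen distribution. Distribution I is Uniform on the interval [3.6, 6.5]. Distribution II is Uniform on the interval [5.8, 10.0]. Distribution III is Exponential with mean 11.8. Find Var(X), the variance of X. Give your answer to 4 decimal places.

37.9874

Per component, I: μ=5.05, E[X²]=26.2033; II: μ=7.9, E[X²]=63.88; III: μ=11.8, E[X²]=278.48.
E[X] = 0.4·5.05 + 0.38·7.9 + 0.22·11.8 = 7.618.
E[X²] = 0.4·26.2033 + 0.38·63.88 + 0.22·278.48 = 96.0213.
Var(X) = E[X²] − (E[X])² = 96.0213 − 58.0339 = 37.9874.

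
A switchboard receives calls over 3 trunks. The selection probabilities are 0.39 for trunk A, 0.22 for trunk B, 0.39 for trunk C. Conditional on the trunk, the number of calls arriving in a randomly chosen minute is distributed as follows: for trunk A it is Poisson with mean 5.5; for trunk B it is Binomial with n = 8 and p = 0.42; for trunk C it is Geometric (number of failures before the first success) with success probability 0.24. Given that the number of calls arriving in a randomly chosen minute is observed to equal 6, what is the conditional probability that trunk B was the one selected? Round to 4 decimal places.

Likelihoods P(X=6 | ·): A: 0.157117; B: 0.0517023; C: 0.046248.
Posterior ∝ prior × likelihood. Numerator for B: 0.22·0.0517023 = 0.0113745.
Normalizing constant: 0.39·0.157117 + 0.22·0.0517023 + 0.39·0.046248 = 0.090687.
P(B | observation) = 0.0113745 / 0.090687 = 0.125426.

0.1254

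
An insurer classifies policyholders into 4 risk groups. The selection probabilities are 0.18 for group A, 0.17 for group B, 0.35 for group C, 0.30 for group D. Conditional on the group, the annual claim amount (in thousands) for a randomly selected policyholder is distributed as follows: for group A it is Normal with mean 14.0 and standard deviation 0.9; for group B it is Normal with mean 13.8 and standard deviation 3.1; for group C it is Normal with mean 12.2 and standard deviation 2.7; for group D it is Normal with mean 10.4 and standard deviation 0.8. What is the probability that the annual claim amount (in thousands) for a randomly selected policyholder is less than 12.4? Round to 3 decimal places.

0.546

Conditional on each group, P(X < 12.4): A: 0.0377202; B: 0.325774; C: 0.529524; D: 0.99379.
By total probability, P(X < 12.4) = 0.18·0.0377202 + 0.17·0.325774 + 0.35·0.529524 + 0.3·0.99379 = 0.545642.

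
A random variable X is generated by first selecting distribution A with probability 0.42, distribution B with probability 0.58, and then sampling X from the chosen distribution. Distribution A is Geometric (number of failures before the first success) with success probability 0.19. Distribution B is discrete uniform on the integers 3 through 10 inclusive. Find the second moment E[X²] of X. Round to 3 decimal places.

44.607

For each component E[X²] = Var + (mean)², giving A: 40.6122; B: 47.5.
Overall E[X²] = 0.42·40.6122 + 0.58·47.5 = 44.6071.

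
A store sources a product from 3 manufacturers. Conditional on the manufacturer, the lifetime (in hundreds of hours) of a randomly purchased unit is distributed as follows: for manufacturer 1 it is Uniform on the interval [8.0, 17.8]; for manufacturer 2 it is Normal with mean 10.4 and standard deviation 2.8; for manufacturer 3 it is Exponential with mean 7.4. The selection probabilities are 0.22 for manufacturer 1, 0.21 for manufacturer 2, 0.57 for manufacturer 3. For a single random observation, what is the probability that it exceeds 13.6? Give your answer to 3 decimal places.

0.212

Conditional on each manufacturer, P(X > 13.6): 1: 0.428571; 2: 0.126549; 3: 0.159161.
By total probability, P(X > 13.6) = 0.22·0.428571 + 0.21·0.126549 + 0.57·0.159161 = 0.211583.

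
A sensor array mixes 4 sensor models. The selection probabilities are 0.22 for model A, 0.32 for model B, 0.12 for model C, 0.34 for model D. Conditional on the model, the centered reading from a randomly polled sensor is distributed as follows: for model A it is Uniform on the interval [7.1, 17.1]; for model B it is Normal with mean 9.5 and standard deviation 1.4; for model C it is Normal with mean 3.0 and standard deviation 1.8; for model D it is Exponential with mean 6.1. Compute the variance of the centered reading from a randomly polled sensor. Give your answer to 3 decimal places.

Per component, A: μ=12.1, E[X²]=154.743; B: μ=9.5, E[X²]=92.21; C: μ=3, E[X²]=12.24; D: μ=6.1, E[X²]=74.42.
E[X] = 0.22·12.1 + 0.32·9.5 + 0.12·3 + 0.34·6.1 = 8.136.
E[X²] = 0.22·154.743 + 0.32·92.21 + 0.12·12.24 + 0.34·74.42 = 90.3223.
Var(X) = E[X²] − (E[X])² = 90.3223 − 66.1945 = 24.1278.

24.128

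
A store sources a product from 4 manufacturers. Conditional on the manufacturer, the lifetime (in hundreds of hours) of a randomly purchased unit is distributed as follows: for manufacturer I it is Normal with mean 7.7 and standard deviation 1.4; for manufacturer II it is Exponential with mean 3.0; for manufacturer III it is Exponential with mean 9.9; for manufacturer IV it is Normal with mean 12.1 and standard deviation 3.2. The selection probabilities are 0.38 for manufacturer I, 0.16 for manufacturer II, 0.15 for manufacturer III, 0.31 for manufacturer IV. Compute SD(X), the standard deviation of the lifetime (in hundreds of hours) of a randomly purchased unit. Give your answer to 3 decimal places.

5.425

Per component, I: μ=7.7, E[X²]=61.25; II: μ=3, E[X²]=18; III: μ=9.9, E[X²]=196.02; IV: μ=12.1, E[X²]=156.65.
E[X] = 0.38·7.7 + 0.16·3 + 0.15·9.9 + 0.31·12.1 = 8.642.
E[X²] = 0.38·61.25 + 0.16·18 + 0.15·196.02 + 0.31·156.65 = 104.12.
Var(X) = E[X²] − (E[X])² = 104.12 − 74.6842 = 29.4353.
SD(X) = √29.4353 = 5.42543.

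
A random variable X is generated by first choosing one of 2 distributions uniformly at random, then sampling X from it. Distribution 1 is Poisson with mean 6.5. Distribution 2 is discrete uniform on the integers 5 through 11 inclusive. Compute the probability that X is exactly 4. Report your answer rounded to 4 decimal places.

Conditional on each component, P(X = 4): 1: 0.111822; 2: 0.
By total probability, P(X = 4) = 0.5·0.111822 + 0.5·0 = 0.0559111.

0.0559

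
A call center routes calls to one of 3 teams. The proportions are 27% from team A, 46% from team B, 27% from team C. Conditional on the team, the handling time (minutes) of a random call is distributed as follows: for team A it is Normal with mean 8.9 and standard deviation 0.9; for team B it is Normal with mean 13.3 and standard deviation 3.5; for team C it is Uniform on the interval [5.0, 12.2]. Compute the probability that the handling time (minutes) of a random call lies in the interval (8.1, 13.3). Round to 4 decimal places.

Conditional on each team, P(8.1 < X < 13.3): A: 0.812968; B: 0.431323; C: 0.569444.
By total probability, P(8.1 < X < 13.3) = 0.27·0.812968 + 0.46·0.431323 + 0.27·0.569444 = 0.57166.

0.5717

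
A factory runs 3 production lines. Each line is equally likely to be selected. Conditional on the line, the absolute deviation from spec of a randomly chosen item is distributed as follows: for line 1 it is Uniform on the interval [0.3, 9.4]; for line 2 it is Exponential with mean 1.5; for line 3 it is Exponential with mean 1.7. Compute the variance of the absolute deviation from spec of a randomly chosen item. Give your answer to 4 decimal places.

6.3675

Per component, 1: μ=4.85, E[X²]=30.4233; 2: μ=1.5, E[X²]=4.5; 3: μ=1.7, E[X²]=5.78.
E[X] = 0.333333·4.85 + 0.333333·1.5 + 0.333333·1.7 = 2.68333.
E[X²] = 0.333333·30.4233 + 0.333333·4.5 + 0.333333·5.78 = 13.5678.
Var(X) = E[X²] − (E[X])² = 13.5678 − 7.20028 = 6.3675.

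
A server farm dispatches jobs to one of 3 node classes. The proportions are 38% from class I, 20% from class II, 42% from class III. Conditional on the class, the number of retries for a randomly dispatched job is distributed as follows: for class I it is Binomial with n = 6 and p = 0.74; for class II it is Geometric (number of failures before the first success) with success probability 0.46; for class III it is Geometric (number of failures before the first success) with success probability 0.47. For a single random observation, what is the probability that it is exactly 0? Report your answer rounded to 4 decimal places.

0.2895

Conditional on each class, P(X = 0): I: 0.000308916; II: 0.46; III: 0.47.
By total probability, P(X = 0) = 0.38·0.000308916 + 0.2·0.46 + 0.42·0.47 = 0.289517.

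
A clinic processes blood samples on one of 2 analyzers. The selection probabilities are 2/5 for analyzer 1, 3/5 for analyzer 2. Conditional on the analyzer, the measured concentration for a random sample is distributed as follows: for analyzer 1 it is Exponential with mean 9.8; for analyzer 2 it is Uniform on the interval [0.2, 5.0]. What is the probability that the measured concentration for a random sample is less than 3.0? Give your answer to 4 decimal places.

Conditional on each analyzer, P(X < 3.0): 1: 0.263704; 2: 0.583333.
By total probability, P(X < 3.0) = 0.4·0.263704 + 0.6·0.583333 = 0.455481.

0.4555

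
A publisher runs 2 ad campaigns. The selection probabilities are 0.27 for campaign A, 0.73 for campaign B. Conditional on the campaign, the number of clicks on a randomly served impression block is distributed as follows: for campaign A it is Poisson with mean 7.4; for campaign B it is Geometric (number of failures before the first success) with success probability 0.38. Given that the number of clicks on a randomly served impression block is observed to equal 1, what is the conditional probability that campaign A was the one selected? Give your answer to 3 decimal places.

Likelihoods P(X=1 | ·): A: 0.00452327; B: 0.2356.
Posterior ∝ prior × likelihood. Numerator for A: 0.27·0.00452327 = 0.00122128.
Normalizing constant: 0.27·0.00452327 + 0.73·0.2356 = 0.173209.
P(A | observation) = 0.00122128 / 0.173209 = 0.00705091.

0.007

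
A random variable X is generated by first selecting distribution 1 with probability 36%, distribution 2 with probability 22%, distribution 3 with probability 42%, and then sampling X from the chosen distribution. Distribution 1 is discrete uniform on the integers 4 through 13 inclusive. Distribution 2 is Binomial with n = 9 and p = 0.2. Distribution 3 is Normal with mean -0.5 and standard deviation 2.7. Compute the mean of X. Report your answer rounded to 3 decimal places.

3.246

Component means — 1: 8.5; 2: 1.8; 3: -0.5.
E[X] = 0.36·8.5 + 0.22·1.8 + 0.42·-0.5 = 3.246.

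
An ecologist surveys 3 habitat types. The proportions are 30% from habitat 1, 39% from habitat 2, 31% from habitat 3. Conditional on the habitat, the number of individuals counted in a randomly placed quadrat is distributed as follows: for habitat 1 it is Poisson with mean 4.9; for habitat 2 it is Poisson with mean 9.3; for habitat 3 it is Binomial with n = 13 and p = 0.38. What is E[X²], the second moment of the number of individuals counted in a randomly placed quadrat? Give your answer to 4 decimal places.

For each component E[X²] = Var + (mean)², giving 1: 28.91; 2: 95.79; 3: 27.4664.
Overall E[X²] = 0.3·28.91 + 0.39·95.79 + 0.31·27.4664 = 54.5457.

54.5457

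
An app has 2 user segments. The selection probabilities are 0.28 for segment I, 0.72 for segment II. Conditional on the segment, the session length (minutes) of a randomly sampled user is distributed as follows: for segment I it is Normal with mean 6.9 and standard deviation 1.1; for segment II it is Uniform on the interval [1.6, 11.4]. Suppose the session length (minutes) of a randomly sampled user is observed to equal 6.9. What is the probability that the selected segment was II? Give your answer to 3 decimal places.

Likelihoods f(6.9 | ·): I: 0.362675; II: 0.102041.
Posterior ∝ prior × likelihood. Numerator for II: 0.72·0.102041 = 0.0734694.
Normalizing constant: 0.28·0.362675 + 0.72·0.102041 = 0.175018.
P(II | observation) = 0.0734694 / 0.175018 = 0.419781.

0.420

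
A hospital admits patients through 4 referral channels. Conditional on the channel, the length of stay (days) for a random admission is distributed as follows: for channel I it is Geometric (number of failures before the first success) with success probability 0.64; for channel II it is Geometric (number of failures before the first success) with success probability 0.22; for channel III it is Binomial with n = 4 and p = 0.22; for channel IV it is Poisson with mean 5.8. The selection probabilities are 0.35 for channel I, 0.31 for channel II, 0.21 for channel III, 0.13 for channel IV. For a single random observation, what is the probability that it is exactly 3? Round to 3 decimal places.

0.063

Conditional on each channel, P(X = 3): I: 0.0298598; II: 0.104401; III: 0.0332218; IV: 0.098452.
By total probability, P(X = 3) = 0.35·0.0298598 + 0.31·0.104401 + 0.21·0.0332218 + 0.13·0.098452 = 0.0625907.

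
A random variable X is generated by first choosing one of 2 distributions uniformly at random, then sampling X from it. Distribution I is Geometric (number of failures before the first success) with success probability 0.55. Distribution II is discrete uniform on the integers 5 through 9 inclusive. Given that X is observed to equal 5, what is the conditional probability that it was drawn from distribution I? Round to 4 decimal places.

Likelihoods P(X=5 | ·): I: 0.010149; II: 0.2.
Posterior ∝ prior × likelihood. Numerator for I: 0.5·0.010149 = 0.00507452.
Normalizing constant: 0.5·0.010149 + 0.5·0.2 = 0.105075.
P(I | observation) = 0.00507452 / 0.105075 = 0.0482945.

0.0483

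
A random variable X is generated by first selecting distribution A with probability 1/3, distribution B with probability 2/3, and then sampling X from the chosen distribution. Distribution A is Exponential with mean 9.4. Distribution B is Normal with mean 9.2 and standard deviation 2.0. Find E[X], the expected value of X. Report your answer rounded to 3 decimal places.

9.267

Component means — A: 9.4; B: 9.2.
E[X] = 0.333333·9.4 + 0.666667·9.2 = 9.26667.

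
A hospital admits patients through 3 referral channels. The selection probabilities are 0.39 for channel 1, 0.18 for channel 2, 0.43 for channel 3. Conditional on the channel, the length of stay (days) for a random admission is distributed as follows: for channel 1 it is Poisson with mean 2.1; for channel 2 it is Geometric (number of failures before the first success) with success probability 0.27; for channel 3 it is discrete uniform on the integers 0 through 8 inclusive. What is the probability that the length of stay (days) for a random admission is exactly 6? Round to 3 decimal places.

Conditional on each channel, P(X = 6): 1: 0.014587; 2: 0.0408602; 3: 0.111111.
By total probability, P(X = 6) = 0.39·0.014587 + 0.18·0.0408602 + 0.43·0.111111 = 0.0608215.

0.061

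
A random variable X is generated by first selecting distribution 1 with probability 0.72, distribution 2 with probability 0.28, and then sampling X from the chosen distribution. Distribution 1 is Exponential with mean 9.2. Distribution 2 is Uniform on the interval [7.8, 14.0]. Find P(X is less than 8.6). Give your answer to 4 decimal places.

0.4734

Conditional on each component, P(X < 8.6): 1: 0.607329; 2: 0.129032.
By total probability, P(X < 8.6) = 0.72·0.607329 + 0.28·0.129032 = 0.473406.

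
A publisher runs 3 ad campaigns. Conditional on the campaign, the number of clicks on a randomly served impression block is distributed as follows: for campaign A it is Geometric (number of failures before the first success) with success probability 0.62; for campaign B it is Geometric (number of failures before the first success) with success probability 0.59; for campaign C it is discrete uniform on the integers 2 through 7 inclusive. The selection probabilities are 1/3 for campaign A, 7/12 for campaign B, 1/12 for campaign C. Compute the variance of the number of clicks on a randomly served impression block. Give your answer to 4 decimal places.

2.3845

Per component, A: μ=0.612903, E[X²]=1.3642; B: μ=0.694915, E[X²]=1.66073; C: μ=4.5, E[X²]=23.1667.
E[X] = 0.333333·0.612903 + 0.583333·0.694915 + 0.0833333·4.5 = 0.984668.
E[X²] = 0.333333·1.3642 + 0.583333·1.66073 + 0.0833333·23.1667 = 3.35405.
Var(X) = E[X²] − (E[X])² = 3.35405 − 0.969572 = 2.38448.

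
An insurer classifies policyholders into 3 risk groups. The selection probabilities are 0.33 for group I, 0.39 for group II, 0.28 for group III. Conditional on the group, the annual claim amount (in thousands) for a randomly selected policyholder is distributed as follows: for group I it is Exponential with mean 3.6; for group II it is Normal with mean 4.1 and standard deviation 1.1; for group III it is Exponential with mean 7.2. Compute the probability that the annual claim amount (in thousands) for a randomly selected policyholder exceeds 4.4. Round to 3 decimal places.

Conditional on each group, P(X > 4.4): I: 0.294575; II: 0.392531; III: 0.542747.
By total probability, P(X > 4.4) = 0.33·0.294575 + 0.39·0.392531 + 0.28·0.542747 = 0.402266.

0.402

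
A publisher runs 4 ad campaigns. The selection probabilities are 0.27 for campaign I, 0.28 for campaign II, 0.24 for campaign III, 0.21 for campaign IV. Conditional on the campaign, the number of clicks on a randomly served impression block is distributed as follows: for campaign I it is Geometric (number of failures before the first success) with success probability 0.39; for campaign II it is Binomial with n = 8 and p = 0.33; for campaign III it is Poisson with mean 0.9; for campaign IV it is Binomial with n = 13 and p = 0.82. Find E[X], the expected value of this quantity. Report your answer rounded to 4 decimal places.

Component means — I: 1.5641; II: 2.64; III: 0.9; IV: 10.66.
E[X] = 0.27·1.5641 + 0.28·2.64 + 0.24·0.9 + 0.21·10.66 = 3.61611.

3.6161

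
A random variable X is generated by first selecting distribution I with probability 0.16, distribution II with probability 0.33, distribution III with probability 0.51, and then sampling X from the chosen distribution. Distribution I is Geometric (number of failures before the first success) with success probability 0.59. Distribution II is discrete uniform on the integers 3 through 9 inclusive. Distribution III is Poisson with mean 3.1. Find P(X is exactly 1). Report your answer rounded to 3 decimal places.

Conditional on each component, P(X = 1): I: 0.2419; II: 0; III: 0.139653.
By total probability, P(X = 1) = 0.16·0.2419 + 0.33·0 + 0.51·0.139653 = 0.109927.

0.110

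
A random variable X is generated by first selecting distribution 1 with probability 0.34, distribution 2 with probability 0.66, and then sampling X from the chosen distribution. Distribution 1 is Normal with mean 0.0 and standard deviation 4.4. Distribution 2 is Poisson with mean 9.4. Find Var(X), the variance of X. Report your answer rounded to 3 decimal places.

Per component, 1: μ=0, E[X²]=19.36; 2: μ=9.4, E[X²]=97.76.
E[X] = 0.34·0 + 0.66·9.4 = 6.204.
E[X²] = 0.34·19.36 + 0.66·97.76 = 71.104.
Var(X) = E[X²] − (E[X])² = 71.104 − 38.4896 = 32.6144.

32.614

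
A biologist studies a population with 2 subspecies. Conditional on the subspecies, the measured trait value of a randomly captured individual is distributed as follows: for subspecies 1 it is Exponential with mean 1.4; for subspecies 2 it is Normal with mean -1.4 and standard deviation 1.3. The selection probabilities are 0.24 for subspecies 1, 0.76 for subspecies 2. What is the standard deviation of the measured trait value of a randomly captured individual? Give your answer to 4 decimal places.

Per component, 1: μ=1.4, E[X²]=3.92; 2: μ=-1.4, E[X²]=3.65.
E[X] = 0.24·1.4 + 0.76·-1.4 = -0.728.
E[X²] = 0.24·3.92 + 0.76·3.65 = 3.7148.
Var(X) = E[X²] − (E[X])² = 3.7148 − 0.529984 = 3.18482.
SD(X) = √3.18482 = 1.78461.

1.7846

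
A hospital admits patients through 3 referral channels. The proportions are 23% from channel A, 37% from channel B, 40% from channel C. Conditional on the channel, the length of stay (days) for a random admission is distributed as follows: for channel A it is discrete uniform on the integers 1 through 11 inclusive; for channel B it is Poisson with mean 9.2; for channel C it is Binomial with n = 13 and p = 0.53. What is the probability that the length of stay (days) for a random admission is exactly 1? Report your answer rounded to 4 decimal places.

0.0216

Conditional on each channel, P(X = 1): A: 0.0909091; B: 0.000929562; C: 0.000800559.
By total probability, P(X = 1) = 0.23·0.0909091 + 0.37·0.000929562 + 0.4·0.000800559 = 0.0215733.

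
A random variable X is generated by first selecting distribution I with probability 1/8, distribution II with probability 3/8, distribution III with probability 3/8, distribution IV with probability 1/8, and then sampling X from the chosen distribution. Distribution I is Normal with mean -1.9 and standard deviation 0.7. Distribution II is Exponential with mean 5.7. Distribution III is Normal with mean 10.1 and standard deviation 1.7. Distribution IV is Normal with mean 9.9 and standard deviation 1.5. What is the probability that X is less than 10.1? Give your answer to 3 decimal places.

0.693

Conditional on each component, P(X < 10.1): I: 1; II: 0.829995; III: 0.5; IV: 0.553035.
By total probability, P(X < 10.1) = 0.125·1 + 0.375·0.829995 + 0.375·0.5 + 0.125·0.553035 = 0.692878.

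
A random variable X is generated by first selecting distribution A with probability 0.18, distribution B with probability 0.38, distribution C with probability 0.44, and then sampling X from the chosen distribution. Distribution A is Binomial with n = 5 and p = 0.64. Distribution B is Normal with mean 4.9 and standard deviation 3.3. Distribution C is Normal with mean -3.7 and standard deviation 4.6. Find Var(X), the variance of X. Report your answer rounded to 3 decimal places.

29.990

Per component, A: μ=3.2, E[X²]=11.392; B: μ=4.9, E[X²]=34.9; C: μ=-3.7, E[X²]=34.85.
E[X] = 0.18·3.2 + 0.38·4.9 + 0.44·-3.7 = 0.81.
E[X²] = 0.18·11.392 + 0.38·34.9 + 0.44·34.85 = 30.6466.
Var(X) = E[X²] − (E[X])² = 30.6466 − 0.6561 = 29.9905.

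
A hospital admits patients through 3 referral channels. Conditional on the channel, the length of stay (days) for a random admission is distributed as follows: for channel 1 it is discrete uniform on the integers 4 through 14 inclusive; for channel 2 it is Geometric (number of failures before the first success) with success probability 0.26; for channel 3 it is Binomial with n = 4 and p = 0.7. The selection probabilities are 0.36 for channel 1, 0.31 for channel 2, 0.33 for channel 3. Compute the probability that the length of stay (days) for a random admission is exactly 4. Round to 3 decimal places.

0.136

Conditional on each channel, P(X = 4): 1: 0.0909091; 2: 0.0779651; 3: 0.2401.
By total probability, P(X = 4) = 0.36·0.0909091 + 0.31·0.0779651 + 0.33·0.2401 = 0.136129.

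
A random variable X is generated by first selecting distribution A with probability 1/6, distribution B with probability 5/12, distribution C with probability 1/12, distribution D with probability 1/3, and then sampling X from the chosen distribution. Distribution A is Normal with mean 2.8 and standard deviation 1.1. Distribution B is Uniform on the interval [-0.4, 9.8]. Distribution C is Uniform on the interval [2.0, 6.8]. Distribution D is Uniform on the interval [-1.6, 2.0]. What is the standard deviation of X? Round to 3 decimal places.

2.881

Per component, A: μ=2.8, E[X²]=9.05; B: μ=4.7, E[X²]=30.76; C: μ=4.4, E[X²]=21.28; D: μ=0.2, E[X²]=1.12.
E[X] = 0.166667·2.8 + 0.416667·4.7 + 0.0833333·4.4 + 0.333333·0.2 = 2.85833.
E[X²] = 0.166667·9.05 + 0.416667·30.76 + 0.0833333·21.28 + 0.333333·1.12 = 16.4717.
Var(X) = E[X²] − (E[X])² = 16.4717 − 8.17007 = 8.3016.
SD(X) = √8.3016 = 2.88125.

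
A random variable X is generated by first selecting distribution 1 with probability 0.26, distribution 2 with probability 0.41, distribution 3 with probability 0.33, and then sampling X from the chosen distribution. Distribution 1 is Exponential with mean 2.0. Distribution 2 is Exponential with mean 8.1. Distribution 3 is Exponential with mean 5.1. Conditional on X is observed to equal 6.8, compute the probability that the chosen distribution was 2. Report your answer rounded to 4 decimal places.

0.5054

Likelihoods f(6.8 | ·): 1: 0.0166866; 2: 0.0533239; 3: 0.0516857.
Posterior ∝ prior × likelihood. Numerator for 2: 0.41·0.0533239 = 0.0218628.
Normalizing constant: 0.26·0.0166866 + 0.41·0.0533239 + 0.33·0.0516857 = 0.0432576.
P(2 | observation) = 0.0218628 / 0.0432576 = 0.505409.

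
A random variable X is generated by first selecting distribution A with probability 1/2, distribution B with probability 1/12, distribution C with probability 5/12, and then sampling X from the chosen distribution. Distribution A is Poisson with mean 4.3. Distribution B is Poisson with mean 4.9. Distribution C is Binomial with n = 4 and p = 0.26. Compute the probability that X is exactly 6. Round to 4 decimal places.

Conditional on each component, P(X = 6): A: 0.119127; B: 0.143153; C: 0.
By total probability, P(X = 6) = 0.5·0.119127 + 0.0833333·0.143153 + 0.416667·0 = 0.0714932.

0.0715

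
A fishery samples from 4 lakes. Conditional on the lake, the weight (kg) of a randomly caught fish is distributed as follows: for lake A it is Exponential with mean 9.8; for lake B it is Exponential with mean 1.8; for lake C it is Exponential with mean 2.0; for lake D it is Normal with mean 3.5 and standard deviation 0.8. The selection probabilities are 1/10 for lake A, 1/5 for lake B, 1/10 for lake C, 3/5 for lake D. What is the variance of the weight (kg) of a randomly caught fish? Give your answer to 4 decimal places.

Per component, A: μ=9.8, E[X²]=192.08; B: μ=1.8, E[X²]=6.48; C: μ=2, E[X²]=8; D: μ=3.5, E[X²]=12.89.
E[X] = 0.1·9.8 + 0.2·1.8 + 0.1·2 + 0.6·3.5 = 3.64.
E[X²] = 0.1·192.08 + 0.2·6.48 + 0.1·8 + 0.6·12.89 = 29.038.
Var(X) = E[X²] − (E[X])² = 29.038 − 13.2496 = 15.7884.

15.7884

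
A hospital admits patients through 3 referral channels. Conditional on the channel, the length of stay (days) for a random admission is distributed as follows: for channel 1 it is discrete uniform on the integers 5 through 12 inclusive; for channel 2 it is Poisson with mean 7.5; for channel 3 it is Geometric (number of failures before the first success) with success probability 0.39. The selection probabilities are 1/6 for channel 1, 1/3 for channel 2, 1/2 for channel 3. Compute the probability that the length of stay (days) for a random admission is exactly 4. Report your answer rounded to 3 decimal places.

0.051

Conditional on each channel, P(X = 4): 1: 0; 2: 0.0729164; 3: 0.0539988.
By total probability, P(X = 4) = 0.166667·0 + 0.333333·0.0729164 + 0.5·0.0539988 = 0.0513049.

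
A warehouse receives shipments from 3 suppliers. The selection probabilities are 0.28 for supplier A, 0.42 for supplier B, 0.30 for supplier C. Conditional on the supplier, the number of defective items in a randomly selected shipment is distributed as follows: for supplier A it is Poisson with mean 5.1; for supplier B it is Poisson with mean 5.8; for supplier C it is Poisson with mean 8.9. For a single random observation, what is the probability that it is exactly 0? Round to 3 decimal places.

0.003

Conditional on each supplier, P(X = 0): A: 0.00609675; B: 0.00302755; C: 0.000136389.
By total probability, P(X = 0) = 0.28·0.00609675 + 0.42·0.00302755 + 0.3·0.000136389 = 0.00301958.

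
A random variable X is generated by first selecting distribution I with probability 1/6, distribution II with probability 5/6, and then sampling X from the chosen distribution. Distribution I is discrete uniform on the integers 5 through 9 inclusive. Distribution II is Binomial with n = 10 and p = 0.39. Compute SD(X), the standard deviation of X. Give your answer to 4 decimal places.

1.9106

Per component, I: μ=7, E[X²]=51; II: μ=3.9, E[X²]=17.589.
E[X] = 0.166667·7 + 0.833333·3.9 = 4.41667.
E[X²] = 0.166667·51 + 0.833333·17.589 = 23.1575.
Var(X) = E[X²] − (E[X])² = 23.1575 − 19.5069 = 3.65056.
SD(X) = √3.65056 = 1.91064.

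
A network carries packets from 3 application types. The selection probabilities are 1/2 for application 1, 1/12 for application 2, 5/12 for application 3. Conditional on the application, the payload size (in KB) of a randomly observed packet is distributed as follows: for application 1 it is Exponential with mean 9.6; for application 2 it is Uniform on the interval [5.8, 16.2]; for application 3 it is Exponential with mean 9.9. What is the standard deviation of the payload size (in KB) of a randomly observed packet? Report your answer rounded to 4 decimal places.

9.3708

Per component, 1: μ=9.6, E[X²]=184.32; 2: μ=11, E[X²]=130.013; 3: μ=9.9, E[X²]=196.02.
E[X] = 0.5·9.6 + 0.0833333·11 + 0.416667·9.9 = 9.84167.
E[X²] = 0.5·184.32 + 0.0833333·130.013 + 0.416667·196.02 = 184.669.
Var(X) = E[X²] − (E[X])² = 184.669 − 96.8584 = 87.811.
SD(X) = √87.811 = 9.37075.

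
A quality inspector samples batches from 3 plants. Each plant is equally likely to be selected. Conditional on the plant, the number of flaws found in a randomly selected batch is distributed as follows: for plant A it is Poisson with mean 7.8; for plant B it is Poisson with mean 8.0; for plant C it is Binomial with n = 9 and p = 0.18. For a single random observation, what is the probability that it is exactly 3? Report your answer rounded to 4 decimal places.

Conditional on each plant, P(X = 3): A: 0.0324068; B: 0.0286261; C: 0.148929.
By total probability, P(X = 3) = 0.333333·0.0324068 + 0.333333·0.0286261 + 0.333333·0.148929 = 0.0699874.

0.0700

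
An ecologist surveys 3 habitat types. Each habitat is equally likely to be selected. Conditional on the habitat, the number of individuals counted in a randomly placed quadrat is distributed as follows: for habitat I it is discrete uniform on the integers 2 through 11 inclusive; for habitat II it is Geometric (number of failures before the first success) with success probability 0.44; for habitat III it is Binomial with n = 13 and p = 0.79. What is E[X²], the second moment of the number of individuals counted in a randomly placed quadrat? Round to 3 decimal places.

54.214

For each component E[X²] = Var + (mean)², giving I: 50.5; II: 4.5124; III: 107.63.
Overall E[X²] = 0.333333·50.5 + 0.333333·4.5124 + 0.333333·107.63 = 54.214.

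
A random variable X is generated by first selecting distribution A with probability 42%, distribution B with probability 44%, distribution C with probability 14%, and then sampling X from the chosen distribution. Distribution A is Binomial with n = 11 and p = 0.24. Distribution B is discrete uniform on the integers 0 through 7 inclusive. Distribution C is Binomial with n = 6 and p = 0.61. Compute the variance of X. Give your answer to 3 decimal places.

3.552

Per component, A: μ=2.64, E[X²]=8.976; B: μ=3.5, E[X²]=17.5; C: μ=3.66, E[X²]=14.823.
E[X] = 0.42·2.64 + 0.44·3.5 + 0.14·3.66 = 3.1612.
E[X²] = 0.42·8.976 + 0.44·17.5 + 0.14·14.823 = 13.5451.
Var(X) = E[X²] − (E[X])² = 13.5451 − 9.99319 = 3.55195.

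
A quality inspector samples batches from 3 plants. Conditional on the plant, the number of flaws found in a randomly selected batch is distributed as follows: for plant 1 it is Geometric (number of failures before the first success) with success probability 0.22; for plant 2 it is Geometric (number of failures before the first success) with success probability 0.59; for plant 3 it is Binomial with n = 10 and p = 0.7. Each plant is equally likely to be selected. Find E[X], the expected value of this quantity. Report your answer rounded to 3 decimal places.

3.747

Component means — 1: 3.54545; 2: 0.694915; 3: 7.
E[X] = 0.333333·3.54545 + 0.333333·0.694915 + 0.333333·7 = 3.74679.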